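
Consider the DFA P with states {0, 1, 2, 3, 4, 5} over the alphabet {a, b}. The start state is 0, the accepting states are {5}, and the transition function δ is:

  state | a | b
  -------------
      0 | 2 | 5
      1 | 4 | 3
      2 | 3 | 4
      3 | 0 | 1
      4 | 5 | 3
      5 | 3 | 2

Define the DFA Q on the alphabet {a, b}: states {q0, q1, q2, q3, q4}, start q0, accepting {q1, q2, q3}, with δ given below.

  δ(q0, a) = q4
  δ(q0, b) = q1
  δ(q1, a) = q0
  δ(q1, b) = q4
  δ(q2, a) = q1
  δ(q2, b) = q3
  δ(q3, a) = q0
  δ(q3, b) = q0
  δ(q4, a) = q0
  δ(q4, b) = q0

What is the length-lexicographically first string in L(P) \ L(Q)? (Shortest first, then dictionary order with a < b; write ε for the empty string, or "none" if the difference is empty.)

aba

The string aba is accepted by P but not by Q.
No shorter string lies in the difference, and aba is the lexicographically first length-3 string in L(P) \ L(Q).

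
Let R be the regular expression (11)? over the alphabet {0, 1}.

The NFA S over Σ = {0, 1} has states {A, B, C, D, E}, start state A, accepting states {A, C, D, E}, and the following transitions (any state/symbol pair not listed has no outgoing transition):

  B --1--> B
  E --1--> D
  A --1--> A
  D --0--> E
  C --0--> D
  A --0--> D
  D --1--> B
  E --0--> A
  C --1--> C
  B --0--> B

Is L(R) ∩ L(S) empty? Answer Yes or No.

No

The empty string ε is accepted by both R and S.
Hence L(R) ∩ L(S) ≠ ∅.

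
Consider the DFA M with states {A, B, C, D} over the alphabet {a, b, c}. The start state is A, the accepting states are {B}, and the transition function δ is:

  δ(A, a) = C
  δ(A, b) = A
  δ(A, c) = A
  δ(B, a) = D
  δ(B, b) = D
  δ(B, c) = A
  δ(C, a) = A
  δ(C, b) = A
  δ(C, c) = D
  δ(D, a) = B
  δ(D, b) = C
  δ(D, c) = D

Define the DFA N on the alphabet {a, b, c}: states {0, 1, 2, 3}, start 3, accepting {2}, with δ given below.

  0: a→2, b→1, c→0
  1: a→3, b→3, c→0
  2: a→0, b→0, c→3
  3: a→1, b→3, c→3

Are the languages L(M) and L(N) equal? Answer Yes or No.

Exploring the product automaton M × N from the start pair (A, 3), following both machines on each input symbol, reaches 4 state pairs: (A, 3), (C, 1), (D, 0), (B, 2).
M accepts in {B} and N accepts in {2}. In every reachable pair the two components are either both accepting — (B, 2) — or both non-accepting, so no string is accepted by exactly one of the machines: L(M) \ L(N) and L(N) \ L(M) are both empty.
Hence every string is accepted by M iff it is accepted by N, and the two languages coincide.

Yes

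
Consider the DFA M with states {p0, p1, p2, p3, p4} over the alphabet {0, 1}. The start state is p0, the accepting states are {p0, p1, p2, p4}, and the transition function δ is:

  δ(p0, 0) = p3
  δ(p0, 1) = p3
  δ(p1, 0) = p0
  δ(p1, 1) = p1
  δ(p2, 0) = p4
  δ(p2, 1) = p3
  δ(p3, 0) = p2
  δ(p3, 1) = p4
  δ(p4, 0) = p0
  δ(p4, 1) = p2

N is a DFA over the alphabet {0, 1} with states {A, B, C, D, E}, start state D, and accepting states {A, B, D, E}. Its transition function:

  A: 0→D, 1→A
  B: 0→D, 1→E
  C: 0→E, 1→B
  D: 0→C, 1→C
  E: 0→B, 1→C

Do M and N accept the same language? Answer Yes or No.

Yes

Exploring the product automaton M × N from the start pair (p0, D), following both machines on each input symbol, reaches 4 state pairs: (p0, D), (p3, C), (p2, E), (p4, B).
M accepts in {p0, p1, p2, p4} and N accepts in {A, B, D, E}. In every reachable pair the two components are either both accepting — (p0, D), (p2, E), (p4, B) — or both non-accepting, so no string is accepted by exactly one of the machines: L(M) \ L(N) and L(N) \ L(M) are both empty.
Hence every string is accepted by M iff it is accepted by N, and the two languages coincide.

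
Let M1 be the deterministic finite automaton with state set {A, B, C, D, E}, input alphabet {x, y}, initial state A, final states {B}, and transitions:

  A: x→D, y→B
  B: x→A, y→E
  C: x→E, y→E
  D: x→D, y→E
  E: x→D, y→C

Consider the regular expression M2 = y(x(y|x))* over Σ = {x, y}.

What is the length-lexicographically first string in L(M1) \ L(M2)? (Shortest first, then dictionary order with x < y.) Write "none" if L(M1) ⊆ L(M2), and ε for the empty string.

Converting the expression M2 to a DFA (subset construction, then merging equivalent states) gives the minimal DFA with states {r0, r1, r2, r3}, start state r0, accepting states {r2} and transitions r0: x→r1, y→r2; r1: x→r1, y→r1; r2: x→r3, y→r1; r3: x→r2, y→r2.
Exploring the product automaton M1 × M2 from the start pair (A, r0), following both machines on each input symbol, reaches 9 state pairs: (A, r0), (D, r1), (B, r2), (E, r1), (A, r3), (C, r1), (D, r2), (D, r3), (E, r2).
M1 accepts in {B} and M2 accepts in {r2}. The reachable pairs whose M1-component is accepting are (B, r2); in each of them the M2-component is accepting too, so the product for L(M1) \ L(M2) (M1-component accepting, M2-component rejecting) has no reachable accepting pair and the difference is empty.
So every string accepted by M1 is also accepted by M2: L(M1) \ L(M2) = ∅ and there is no such string.

none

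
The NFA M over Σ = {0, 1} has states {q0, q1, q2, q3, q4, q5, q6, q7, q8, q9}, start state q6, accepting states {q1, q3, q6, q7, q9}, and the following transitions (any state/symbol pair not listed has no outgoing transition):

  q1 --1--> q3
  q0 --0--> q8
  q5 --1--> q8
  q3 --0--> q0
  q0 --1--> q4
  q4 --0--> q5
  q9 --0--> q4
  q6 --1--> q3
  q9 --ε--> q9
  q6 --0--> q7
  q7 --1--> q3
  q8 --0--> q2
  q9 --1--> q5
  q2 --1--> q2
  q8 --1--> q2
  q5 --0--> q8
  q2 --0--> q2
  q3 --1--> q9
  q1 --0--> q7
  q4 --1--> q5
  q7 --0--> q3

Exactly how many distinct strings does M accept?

The useful subgraph on states {q3, q6, q7, q9} is acyclic, so L(M) is finite; the longest accepting path visits 4 useful states, giving maximum string length 3.
Counting accepting paths from q6 by length: 1 of length 0, 2 of length 1, 3 of length 2, 2 of length 3. Total 8.

8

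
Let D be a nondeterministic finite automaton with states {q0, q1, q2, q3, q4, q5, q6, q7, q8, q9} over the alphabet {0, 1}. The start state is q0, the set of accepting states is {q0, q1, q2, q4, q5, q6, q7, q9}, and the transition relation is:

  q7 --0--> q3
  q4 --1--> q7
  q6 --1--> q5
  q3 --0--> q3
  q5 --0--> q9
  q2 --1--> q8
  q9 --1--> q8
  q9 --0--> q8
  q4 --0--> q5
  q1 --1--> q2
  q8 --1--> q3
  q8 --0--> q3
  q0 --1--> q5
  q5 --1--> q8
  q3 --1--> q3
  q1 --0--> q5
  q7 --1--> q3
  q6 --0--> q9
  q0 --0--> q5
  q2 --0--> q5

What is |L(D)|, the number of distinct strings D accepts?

The useful subgraph on states {q0, q5, q9} is acyclic, so L(D) is finite; the longest accepting path visits 3 useful states, giving maximum string length 2.
Counting accepting paths from q0 by length: 1 of length 0, 2 of length 1, 2 of length 2. Total 5.

5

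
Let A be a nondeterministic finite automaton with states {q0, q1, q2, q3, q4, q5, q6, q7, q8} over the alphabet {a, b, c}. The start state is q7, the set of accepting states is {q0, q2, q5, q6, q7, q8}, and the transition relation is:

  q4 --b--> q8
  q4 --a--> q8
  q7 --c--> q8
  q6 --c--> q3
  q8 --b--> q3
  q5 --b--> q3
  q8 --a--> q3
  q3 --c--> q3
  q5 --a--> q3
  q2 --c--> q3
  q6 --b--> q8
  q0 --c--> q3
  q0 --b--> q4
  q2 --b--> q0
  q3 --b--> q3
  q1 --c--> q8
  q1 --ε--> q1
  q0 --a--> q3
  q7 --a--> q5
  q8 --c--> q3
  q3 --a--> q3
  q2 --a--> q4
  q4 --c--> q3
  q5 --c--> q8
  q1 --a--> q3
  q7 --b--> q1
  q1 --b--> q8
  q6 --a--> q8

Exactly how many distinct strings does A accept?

6

The useful subgraph on states {q1, q5, q7, q8} is acyclic, so L(A) is finite; the longest accepting path visits 3 useful states, giving maximum string length 2.
Counting accepting paths from q7 by length: 1 of length 0, 2 of length 1, 3 of length 2. Total 6.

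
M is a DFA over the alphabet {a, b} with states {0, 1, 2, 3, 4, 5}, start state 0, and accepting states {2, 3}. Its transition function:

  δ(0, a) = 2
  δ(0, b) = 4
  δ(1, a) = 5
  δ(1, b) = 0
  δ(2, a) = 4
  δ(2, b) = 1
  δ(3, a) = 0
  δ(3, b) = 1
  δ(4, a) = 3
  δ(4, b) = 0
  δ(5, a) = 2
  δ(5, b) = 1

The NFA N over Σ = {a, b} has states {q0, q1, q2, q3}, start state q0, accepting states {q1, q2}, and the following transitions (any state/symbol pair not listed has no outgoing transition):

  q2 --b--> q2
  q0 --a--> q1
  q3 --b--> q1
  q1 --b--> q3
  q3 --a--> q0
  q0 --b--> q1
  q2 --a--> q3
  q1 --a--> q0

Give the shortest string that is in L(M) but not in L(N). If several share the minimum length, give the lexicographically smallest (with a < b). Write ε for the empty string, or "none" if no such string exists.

ba

The string ba is accepted by M but not by N.
No shorter string lies in the difference, and ba is the lexicographically first length-2 string in L(M) \ L(N).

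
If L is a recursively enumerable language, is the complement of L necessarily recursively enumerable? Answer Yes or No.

If both L and its complement were r.e., running the two recognisers in parallel would decide L, so L would be recursive; but there are r.e. languages that are not recursive (e.g. the halting problem), and their complements are therefore not r.e.

No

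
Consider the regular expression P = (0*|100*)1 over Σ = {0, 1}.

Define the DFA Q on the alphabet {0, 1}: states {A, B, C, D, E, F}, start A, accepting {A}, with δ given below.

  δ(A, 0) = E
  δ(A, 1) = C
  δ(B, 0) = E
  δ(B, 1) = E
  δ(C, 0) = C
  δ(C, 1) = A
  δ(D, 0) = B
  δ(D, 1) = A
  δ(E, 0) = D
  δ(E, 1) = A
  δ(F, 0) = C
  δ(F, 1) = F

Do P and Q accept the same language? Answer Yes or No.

No

The string 1 is accepted by P but rejected by Q.
So L(P) ≠ L(Q).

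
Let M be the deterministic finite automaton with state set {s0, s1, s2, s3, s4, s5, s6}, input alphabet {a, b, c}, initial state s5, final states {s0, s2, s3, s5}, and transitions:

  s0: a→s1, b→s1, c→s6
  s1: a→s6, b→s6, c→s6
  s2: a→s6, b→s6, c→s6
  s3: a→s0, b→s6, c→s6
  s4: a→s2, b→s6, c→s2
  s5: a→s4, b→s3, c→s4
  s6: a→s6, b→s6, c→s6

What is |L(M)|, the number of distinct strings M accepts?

The useful subgraph on states {s0, s2, s3, s4, s5} is acyclic, so L(M) is finite; the longest accepting path visits 3 useful states, giving maximum string length 2.
Counting accepting paths from s5 by length: 1 of length 0, 1 of length 1, 5 of length 2. Total 7.

7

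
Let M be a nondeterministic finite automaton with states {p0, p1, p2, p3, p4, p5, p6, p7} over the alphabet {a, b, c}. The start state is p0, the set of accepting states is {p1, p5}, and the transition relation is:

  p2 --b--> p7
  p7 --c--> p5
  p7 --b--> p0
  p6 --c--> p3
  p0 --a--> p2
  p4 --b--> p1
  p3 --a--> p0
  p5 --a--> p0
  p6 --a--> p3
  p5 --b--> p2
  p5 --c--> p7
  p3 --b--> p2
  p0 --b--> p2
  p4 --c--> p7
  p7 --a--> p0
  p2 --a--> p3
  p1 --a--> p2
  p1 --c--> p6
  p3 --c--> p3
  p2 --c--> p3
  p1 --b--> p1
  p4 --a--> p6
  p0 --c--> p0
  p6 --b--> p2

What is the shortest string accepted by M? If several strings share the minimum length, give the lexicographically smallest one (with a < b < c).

abc

A breadth-first search from p0 reaches an accepting state first via the path p0 → p2 → p7 → p5 on input abc.
No string of length < 3 is accepted (BFS exhausts all shorter strings without reaching an accepting state), and abc is the lexicographically least accepting string of length 3.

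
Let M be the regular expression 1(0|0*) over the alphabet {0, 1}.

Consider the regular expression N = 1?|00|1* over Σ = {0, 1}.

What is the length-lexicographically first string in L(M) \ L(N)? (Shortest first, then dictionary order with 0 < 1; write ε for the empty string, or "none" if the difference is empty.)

10

The string 10 is accepted by M but not by N.
No shorter string lies in the difference, and 10 is the lexicographically first length-2 string in L(M) \ L(N).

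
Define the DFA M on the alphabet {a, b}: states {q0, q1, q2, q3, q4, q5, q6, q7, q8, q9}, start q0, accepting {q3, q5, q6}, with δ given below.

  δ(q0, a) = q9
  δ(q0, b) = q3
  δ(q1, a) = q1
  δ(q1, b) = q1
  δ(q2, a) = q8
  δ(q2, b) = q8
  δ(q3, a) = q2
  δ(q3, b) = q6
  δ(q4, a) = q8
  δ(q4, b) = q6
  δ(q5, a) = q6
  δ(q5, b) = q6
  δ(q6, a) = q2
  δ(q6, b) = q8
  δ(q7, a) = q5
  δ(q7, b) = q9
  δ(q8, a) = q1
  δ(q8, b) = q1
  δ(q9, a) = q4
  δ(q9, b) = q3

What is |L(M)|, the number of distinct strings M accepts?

The useful subgraph on states {q0, q3, q4, q6, q9} is acyclic, so L(M) is finite; the longest accepting path visits 4 useful states, giving maximum string length 3.
Counting accepting paths from q0 by length: 1 of length 1, 2 of length 2, 2 of length 3. Total 5.

5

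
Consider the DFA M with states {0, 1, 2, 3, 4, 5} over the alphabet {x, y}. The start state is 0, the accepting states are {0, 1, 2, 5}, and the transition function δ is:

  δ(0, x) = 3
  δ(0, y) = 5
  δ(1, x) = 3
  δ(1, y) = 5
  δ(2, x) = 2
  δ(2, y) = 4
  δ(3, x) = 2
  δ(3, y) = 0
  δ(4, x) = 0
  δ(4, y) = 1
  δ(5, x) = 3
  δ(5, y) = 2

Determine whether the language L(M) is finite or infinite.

infinite

State 0 is reachable from the start and can reach an accepting state, and it lies on the cycle 0 → 3 → 0.
Traversing that cycle any number of times yields accepted strings of unbounded length, so the language is infinite.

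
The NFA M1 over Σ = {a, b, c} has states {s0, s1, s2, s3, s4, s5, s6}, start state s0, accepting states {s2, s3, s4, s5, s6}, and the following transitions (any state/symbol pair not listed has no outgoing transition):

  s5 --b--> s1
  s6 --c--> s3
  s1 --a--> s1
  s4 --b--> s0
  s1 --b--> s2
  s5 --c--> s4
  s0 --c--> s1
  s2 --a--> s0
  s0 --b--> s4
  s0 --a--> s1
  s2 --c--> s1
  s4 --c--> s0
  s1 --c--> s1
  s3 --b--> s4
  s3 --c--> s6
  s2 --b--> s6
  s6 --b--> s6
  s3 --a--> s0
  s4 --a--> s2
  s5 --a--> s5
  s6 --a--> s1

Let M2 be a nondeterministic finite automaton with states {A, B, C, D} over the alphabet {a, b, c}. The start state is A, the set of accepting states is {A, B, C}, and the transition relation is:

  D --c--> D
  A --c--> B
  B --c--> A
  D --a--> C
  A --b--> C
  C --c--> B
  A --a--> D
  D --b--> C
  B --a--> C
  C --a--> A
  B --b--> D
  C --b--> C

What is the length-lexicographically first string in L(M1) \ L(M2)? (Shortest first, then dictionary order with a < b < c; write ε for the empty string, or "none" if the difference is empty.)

cb

The string cb is accepted by M1 but not by M2.
No shorter string lies in the difference, and cb is the lexicographically first length-2 string in L(M1) \ L(M2).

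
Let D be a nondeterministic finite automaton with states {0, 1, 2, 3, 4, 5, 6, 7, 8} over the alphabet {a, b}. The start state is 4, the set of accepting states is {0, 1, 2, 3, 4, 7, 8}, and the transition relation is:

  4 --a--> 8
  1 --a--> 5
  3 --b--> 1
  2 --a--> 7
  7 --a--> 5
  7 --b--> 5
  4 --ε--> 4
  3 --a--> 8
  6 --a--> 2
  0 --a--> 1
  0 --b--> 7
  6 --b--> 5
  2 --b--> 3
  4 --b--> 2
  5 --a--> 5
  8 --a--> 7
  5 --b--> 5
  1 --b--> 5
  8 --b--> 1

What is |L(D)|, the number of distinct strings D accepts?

11

The useful subgraph on states {1, 2, 3, 4, 7, 8} is acyclic, so L(D) is finite; the longest accepting path visits 5 useful states, giving maximum string length 4.
Counting accepting paths from 4 by length: 1 of length 0, 2 of length 1, 4 of length 2, 2 of length 3, 2 of length 4. Total 11.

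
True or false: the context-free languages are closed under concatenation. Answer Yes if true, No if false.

Take grammars for L₁ and L₂ with disjoint nonterminals and start symbols S₁, S₂; adding a new start symbol with S → S₁S₂ gives a context-free grammar for L₁L₂.
So the context-free languages are closed under concatenation.

Yes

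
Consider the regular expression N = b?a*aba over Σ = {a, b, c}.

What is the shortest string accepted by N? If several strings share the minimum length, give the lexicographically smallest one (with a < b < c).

aba

By inspection of the expression, no string of length less than 3 matches, and aba is the lexicographically first match of length 3.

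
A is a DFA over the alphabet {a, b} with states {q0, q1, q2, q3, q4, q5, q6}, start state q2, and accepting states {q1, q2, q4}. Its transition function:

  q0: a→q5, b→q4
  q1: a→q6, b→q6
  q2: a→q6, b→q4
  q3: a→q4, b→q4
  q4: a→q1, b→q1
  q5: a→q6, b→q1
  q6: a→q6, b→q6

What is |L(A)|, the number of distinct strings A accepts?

4

The useful subgraph on states {q1, q2, q4} is acyclic, so L(A) is finite; the longest accepting path visits 3 useful states, giving maximum string length 2.
Counting accepting paths from q2 by length: 1 of length 0, 1 of length 1, 2 of length 2. Total 4.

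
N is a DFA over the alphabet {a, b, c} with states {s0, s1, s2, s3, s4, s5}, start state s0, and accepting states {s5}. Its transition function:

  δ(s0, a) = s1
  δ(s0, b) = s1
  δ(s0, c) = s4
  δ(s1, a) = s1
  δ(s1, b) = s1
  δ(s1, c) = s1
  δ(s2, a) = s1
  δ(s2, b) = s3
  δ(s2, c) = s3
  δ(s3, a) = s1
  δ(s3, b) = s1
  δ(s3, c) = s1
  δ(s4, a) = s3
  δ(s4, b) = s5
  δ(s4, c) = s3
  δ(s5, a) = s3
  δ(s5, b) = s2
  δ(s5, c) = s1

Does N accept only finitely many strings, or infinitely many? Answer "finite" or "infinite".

The useful states (reachable from s0 and able to reach an accepting state) are {s0, s4, s5}.
Restricted to these states the transition graph has no cycle, so every accepting path has bounded length and L is finite.

finite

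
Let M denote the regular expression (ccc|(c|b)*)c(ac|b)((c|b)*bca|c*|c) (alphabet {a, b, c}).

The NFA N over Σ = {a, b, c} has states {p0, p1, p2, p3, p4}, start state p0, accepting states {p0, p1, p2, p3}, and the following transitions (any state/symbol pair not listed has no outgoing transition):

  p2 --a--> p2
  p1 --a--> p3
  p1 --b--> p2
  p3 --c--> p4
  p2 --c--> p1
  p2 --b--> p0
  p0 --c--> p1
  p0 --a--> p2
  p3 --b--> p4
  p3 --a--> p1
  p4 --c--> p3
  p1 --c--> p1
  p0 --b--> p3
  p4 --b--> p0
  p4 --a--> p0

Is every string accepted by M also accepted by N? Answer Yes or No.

No

The string cac is in L(M) but not in L(N).
So L(M) ⊄ L(N).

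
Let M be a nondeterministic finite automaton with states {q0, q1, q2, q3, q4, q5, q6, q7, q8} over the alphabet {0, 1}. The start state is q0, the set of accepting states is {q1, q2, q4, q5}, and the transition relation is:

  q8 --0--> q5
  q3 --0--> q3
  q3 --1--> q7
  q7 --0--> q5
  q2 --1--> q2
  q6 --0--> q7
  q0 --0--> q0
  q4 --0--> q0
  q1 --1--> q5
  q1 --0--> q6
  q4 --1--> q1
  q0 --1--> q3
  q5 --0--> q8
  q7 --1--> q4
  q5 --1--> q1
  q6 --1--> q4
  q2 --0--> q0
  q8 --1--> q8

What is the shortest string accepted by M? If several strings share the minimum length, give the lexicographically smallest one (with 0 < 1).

A breadth-first search from q0 reaches an accepting state first via the path q0 → q3 → q7 → q5 on input 110.
No string of length < 3 is accepted (BFS exhausts all shorter strings without reaching an accepting state), and 110 is the lexicographically least accepting string of length 3.

110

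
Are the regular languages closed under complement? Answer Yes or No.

Yes

Take a complete DFA for L and swap accepting and non-accepting states; the resulting DFA accepts exactly Σ* \ L.
So the regular languages are closed under complement.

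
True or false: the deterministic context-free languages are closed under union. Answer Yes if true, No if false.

No

{aⁿbⁿ : n≥0} and {aⁿb²ⁿ : n≥0} are each accepted by a deterministic PDA (push the a's; pop one per b, respectively one per two b's), but their union U is not. Suppose a DPDA M accepted U. Being deterministic, M has a single run on aⁿb²ⁿ, and since aⁿbⁿ ∈ U that run passes through an accepting configuration right after consuming the prefix aⁿbⁿ and then goes on to accept again after n more b's. Build an ordinary (nondeterministic) PDA M′ that simulates M on a's and b's and, at any moment when M is in an accepting state, may switch to a second mode in which it reads only c's, feeding each c to M as a b; M′ accepts when M does. Then M′ accepts aⁱbʲcᵏ (k≥1) exactly when both aⁱbʲ ∈ U and aⁱbʲ⁺ᵏ ∈ U, and checking the four cases (i=j or j=2i, combined with j+k=i or j+k=2i) leaves only i=j=k: so L(M′) ∩ a*b*c⁺ = {aⁿbⁿcⁿ : n≥1} would be context-free, which it is not (pumping lemma) — contradiction. (The union is an unambiguous CFL; it is determinism, not unambiguity, that fails.)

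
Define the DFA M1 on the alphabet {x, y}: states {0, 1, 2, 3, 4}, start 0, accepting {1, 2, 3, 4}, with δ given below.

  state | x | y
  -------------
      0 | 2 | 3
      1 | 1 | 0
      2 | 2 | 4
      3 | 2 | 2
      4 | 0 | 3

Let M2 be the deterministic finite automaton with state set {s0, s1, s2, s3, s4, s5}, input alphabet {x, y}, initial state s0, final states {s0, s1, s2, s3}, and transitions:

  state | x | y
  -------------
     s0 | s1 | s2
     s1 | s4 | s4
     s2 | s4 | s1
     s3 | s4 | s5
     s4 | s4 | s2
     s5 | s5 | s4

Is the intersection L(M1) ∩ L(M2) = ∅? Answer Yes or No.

The string x is accepted by both M1 and M2.
Hence L(M1) ∩ L(M2) ≠ ∅.

No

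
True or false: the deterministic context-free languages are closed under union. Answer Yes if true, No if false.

{aⁿbⁿ : n≥0} and {aⁿb²ⁿ : n≥0} are each accepted by a deterministic PDA (push the a's; pop one per b, respectively one per two b's), but their union U is not. Suppose a DPDA M accepted U. Being deterministic, M has a single run on aⁿb²ⁿ, and since aⁿbⁿ ∈ U that run passes through an accepting configuration right after consuming the prefix aⁿbⁿ and then goes on to accept again after n more b's. Build an ordinary (nondeterministic) PDA M′ that simulates M on a's and b's and, at any moment when M is in an accepting state, may switch to a second mode in which it reads only c's, feeding each c to M as a b; M′ accepts when M does. Then M′ accepts aⁱbʲcᵏ (k≥1) exactly when both aⁱbʲ ∈ U and aⁱbʲ⁺ᵏ ∈ U, and checking the four cases (i=j or j=2i, combined with j+k=i or j+k=2i) leaves only i=j=k: so L(M′) ∩ a*b*c⁺ = {aⁿbⁿcⁿ : n≥1} would be context-free, which it is not (pumping lemma) — contradiction. (The union is an unambiguous CFL; it is determinism, not unambiguity, that fails.)

No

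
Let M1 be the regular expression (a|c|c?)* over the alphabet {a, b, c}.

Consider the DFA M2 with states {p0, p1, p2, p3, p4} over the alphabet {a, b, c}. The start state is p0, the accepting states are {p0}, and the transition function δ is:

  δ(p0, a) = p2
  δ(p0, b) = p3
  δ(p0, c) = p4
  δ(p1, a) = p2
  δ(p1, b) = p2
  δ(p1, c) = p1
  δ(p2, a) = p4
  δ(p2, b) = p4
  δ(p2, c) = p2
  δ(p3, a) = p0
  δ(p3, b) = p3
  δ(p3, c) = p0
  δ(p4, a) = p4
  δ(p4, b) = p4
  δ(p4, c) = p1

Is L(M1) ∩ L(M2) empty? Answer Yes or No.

No

The empty string ε is accepted by both M1 and M2.
Hence L(M1) ∩ L(M2) ≠ ∅.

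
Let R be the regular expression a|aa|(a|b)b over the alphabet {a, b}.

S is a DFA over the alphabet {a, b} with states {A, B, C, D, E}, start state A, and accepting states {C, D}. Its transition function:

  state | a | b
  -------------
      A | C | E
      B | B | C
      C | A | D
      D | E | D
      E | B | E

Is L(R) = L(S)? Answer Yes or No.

No

The string aa is accepted by R but rejected by S.
So L(R) ≠ L(S).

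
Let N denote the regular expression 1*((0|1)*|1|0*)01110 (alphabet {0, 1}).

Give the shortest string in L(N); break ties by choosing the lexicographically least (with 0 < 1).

By inspection of the expression, no string of length less than 5 matches, and 01110 is the lexicographically first match of length 5.

01110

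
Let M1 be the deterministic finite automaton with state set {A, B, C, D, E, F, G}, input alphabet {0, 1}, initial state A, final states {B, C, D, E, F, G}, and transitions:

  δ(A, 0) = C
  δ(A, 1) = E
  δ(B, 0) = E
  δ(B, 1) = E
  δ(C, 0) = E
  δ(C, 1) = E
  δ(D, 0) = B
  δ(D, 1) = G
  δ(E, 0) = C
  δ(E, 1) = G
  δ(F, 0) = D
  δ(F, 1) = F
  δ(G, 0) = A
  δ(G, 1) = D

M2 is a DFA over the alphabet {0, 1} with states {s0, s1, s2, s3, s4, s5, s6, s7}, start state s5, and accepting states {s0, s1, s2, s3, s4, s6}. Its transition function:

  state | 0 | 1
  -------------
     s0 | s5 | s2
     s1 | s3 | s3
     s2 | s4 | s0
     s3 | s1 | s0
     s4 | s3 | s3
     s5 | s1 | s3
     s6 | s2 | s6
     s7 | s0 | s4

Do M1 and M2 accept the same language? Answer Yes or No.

Exploring the product automaton M1 × M2 from the start pair (A, s5), following both machines on each input symbol, reaches 6 state pairs: (A, s5), (C, s1), (E, s3), (G, s0), (D, s2), (B, s4).
M1 accepts in {B, C, D, E, F, G} and M2 accepts in {s0, s1, s2, s3, s4, s6}. In every reachable pair the two components are either both accepting — (C, s1), (E, s3), (G, s0), (D, s2), (B, s4) — or both non-accepting, so no string is accepted by exactly one of the machines: L(M1) \ L(M2) and L(M2) \ L(M1) are both empty.
Hence every string is accepted by M1 iff it is accepted by M2, and the two languages coincide.

Yes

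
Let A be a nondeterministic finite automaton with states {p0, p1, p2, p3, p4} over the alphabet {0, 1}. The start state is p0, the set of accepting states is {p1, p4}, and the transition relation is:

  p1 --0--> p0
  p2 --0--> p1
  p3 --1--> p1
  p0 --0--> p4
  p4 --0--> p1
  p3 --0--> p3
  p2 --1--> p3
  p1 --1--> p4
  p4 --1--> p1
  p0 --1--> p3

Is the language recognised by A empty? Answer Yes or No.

No

The string 0 is accepted: the run p0 → p4 ends in the accepting state p4.
Since at least one string is accepted, L(A) is not empty.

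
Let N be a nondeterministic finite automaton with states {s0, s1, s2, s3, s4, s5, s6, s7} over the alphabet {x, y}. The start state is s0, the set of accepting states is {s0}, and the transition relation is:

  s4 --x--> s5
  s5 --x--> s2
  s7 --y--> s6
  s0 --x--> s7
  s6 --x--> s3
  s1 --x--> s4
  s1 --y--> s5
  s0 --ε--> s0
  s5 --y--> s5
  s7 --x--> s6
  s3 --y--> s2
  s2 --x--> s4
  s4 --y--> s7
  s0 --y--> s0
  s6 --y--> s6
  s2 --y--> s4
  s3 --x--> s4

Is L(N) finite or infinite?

State s0 is reachable from the start and can reach an accepting state, and it lies on the cycle s0 → s0.
Traversing that cycle any number of times yields accepted strings of unbounded length, so the language is infinite.

infinite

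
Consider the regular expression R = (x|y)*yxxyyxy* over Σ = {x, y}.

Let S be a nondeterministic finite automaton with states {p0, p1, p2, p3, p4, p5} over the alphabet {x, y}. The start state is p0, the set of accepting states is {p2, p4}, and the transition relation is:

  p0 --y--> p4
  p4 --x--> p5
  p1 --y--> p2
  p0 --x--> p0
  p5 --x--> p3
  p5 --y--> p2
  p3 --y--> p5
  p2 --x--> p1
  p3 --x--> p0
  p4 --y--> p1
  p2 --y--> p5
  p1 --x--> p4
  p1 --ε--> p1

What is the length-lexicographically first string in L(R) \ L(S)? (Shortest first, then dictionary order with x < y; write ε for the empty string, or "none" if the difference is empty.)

The string yxxyyx is accepted by R but not by S.
No shorter string lies in the difference, and yxxyyx is the lexicographically first length-6 string in L(R) \ L(S).

yxxyyx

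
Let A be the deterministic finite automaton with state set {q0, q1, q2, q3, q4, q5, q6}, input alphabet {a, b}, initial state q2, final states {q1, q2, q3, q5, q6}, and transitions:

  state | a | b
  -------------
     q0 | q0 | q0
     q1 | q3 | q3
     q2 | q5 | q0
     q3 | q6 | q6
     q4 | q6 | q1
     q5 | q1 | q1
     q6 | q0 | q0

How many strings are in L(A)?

16

The useful subgraph on states {q1, q2, q3, q5, q6} is acyclic, so L(A) is finite; the longest accepting path visits 5 useful states, giving maximum string length 4.
Counting accepting paths from q2 by length: 1 of length 0, 1 of length 1, 2 of length 2, 4 of length 3, 8 of length 4. Total 16.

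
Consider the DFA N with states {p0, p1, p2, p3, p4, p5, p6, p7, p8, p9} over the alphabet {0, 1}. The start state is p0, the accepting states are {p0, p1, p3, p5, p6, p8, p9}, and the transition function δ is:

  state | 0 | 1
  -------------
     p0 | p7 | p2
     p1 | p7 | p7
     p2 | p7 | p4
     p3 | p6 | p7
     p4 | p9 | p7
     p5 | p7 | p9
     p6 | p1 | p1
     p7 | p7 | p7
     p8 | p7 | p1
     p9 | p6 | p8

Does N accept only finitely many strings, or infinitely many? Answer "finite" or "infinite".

The useful states (reachable from p0 and able to reach an accepting state) are {p0, p1, p2, p4, p6, p8, p9}.
Restricted to these states the transition graph has no cycle, so every accepting path has bounded length and L is finite.

finite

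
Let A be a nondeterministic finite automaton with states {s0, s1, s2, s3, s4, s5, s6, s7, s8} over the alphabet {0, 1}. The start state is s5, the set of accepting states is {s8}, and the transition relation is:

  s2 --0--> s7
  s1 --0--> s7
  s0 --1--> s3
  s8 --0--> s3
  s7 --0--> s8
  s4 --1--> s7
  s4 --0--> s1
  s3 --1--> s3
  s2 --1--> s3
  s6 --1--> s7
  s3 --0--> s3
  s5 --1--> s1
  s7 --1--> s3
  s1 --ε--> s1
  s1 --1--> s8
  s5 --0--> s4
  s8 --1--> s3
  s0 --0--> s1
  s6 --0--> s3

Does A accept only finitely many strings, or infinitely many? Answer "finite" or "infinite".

finite

The useful states (reachable from s5 and able to reach an accepting state) are {s1, s4, s5, s7, s8}.
Restricted to these states the transition graph has no cycle, so every accepting path has bounded length and L is finite.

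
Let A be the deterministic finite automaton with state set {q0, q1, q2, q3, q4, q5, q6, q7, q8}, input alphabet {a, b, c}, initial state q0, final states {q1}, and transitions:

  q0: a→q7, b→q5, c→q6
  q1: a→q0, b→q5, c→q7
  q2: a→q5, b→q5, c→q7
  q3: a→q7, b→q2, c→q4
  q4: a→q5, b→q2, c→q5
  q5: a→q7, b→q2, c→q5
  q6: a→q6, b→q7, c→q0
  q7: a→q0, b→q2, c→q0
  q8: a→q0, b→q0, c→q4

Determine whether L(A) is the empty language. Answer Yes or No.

Yes

The states reachable from the start state are {q0, q2, q5, q6, q7}.
None of the accepting states {q1} is reachable, so no string is accepted and L(A) = ∅.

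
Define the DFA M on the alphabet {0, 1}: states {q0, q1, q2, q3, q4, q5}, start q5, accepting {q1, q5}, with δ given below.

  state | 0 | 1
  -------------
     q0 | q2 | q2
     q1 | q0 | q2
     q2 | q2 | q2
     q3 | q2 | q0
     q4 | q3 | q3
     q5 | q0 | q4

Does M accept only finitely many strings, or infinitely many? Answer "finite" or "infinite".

finite

The useful states (reachable from q5 and able to reach an accepting state) are {q5}.
Restricted to these states the transition graph has no cycle, so every accepting path has bounded length and L is finite.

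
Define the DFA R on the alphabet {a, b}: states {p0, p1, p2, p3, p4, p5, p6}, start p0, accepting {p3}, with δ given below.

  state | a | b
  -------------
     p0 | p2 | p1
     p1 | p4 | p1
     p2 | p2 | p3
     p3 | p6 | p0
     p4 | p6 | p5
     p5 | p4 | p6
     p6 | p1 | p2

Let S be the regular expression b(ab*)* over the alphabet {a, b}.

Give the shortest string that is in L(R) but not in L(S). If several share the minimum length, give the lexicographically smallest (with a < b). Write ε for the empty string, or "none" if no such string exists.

ab

The string ab is accepted by R but not by S.
No shorter string lies in the difference, and ab is the lexicographically first length-2 string in L(R) \ L(S).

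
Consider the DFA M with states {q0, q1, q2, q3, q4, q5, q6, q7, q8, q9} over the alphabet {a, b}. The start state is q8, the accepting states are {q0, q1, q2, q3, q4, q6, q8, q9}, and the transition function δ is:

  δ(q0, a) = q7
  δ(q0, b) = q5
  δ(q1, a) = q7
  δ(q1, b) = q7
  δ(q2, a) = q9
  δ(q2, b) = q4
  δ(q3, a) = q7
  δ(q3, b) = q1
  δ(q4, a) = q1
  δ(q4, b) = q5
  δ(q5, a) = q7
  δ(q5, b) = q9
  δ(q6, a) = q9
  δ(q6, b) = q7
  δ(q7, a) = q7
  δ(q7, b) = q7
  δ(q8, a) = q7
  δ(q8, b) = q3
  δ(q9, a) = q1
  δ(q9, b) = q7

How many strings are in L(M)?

3

The useful subgraph on states {q1, q3, q8} is acyclic, so L(M) is finite; the longest accepting path visits 3 useful states, giving maximum string length 2.
Counting accepting paths from q8 by length: 1 of length 0, 1 of length 1, 1 of length 2. Total 3.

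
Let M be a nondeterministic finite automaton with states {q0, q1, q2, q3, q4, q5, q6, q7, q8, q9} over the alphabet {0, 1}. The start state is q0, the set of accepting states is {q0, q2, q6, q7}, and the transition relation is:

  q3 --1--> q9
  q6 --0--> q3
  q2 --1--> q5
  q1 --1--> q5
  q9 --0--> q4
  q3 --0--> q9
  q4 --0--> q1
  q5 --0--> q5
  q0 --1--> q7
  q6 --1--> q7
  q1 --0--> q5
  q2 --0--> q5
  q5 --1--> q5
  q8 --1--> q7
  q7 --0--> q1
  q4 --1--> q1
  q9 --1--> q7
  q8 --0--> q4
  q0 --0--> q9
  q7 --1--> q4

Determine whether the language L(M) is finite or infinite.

finite

The useful states (reachable from q0 and able to reach an accepting state) are {q0, q7, q9}.
Restricted to these states the transition graph has no cycle, so every accepting path has bounded length and L is finite.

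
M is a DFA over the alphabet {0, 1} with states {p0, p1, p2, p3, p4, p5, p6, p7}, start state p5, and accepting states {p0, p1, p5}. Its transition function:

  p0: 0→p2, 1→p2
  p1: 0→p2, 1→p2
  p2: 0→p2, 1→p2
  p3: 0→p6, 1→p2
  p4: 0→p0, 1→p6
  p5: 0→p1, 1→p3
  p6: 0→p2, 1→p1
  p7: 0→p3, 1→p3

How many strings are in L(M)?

3

The useful subgraph on states {p1, p3, p5, p6} is acyclic, so L(M) is finite; the longest accepting path visits 4 useful states, giving maximum string length 3.
Counting accepting paths from p5 by length: 1 of length 0, 1 of length 1, 1 of length 3. Total 3.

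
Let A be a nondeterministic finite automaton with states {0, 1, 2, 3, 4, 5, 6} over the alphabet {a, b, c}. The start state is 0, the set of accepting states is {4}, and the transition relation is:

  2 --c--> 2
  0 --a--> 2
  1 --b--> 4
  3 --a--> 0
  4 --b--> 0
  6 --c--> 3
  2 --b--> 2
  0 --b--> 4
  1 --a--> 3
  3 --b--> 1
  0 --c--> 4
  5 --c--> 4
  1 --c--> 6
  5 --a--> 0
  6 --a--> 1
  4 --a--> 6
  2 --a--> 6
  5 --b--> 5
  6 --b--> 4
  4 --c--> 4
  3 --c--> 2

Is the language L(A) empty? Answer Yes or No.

No

The string b is accepted: the run 0 → 4 ends in the accepting state 4.
Since at least one string is accepted, L(A) is not empty.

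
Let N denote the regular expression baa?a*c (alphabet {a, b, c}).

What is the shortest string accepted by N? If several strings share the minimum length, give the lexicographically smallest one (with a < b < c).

bac

By inspection of the expression, no string of length less than 3 matches, and bac is the lexicographically first match of length 3.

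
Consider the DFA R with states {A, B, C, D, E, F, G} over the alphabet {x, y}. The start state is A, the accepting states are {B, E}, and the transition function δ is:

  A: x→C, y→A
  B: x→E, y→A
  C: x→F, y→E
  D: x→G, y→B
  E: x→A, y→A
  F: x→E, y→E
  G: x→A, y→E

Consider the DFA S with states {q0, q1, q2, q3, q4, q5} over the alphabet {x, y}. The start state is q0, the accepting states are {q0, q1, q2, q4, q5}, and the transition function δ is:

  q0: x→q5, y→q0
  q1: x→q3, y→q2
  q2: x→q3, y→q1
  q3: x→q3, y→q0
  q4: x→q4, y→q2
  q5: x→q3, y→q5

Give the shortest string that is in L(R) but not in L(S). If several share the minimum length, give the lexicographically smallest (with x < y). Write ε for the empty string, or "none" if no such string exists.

The string xxx is accepted by R but not by S.
No shorter string lies in the difference, and xxx is the lexicographically first length-3 string in L(R) \ L(S).

xxx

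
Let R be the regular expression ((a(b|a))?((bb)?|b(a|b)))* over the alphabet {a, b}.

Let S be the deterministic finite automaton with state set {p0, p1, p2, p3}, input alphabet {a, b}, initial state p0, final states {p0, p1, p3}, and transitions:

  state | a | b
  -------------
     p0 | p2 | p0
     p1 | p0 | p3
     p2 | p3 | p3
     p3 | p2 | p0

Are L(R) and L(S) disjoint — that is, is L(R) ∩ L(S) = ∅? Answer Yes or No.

The empty string ε is accepted by both R and S.
Hence L(R) ∩ L(S) ≠ ∅.

No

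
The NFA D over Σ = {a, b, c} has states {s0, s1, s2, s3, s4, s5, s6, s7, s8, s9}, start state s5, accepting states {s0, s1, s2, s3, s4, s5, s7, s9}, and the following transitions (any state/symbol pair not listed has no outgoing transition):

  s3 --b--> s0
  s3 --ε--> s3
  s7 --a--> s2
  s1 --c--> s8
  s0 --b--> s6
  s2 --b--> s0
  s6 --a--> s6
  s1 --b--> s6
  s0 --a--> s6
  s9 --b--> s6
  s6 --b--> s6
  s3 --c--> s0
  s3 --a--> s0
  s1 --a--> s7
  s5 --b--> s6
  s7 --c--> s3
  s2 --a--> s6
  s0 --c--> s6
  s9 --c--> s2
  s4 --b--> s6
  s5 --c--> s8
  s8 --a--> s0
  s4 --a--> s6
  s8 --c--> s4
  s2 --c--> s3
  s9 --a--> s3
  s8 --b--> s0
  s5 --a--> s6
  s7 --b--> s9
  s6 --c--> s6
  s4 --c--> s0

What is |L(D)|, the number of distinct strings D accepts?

The useful subgraph on states {s0, s4, s5, s8} is acyclic, so L(D) is finite; the longest accepting path visits 4 useful states, giving maximum string length 3.
Counting accepting paths from s5 by length: 1 of length 0, 3 of length 2, 1 of length 3. Total 5.

5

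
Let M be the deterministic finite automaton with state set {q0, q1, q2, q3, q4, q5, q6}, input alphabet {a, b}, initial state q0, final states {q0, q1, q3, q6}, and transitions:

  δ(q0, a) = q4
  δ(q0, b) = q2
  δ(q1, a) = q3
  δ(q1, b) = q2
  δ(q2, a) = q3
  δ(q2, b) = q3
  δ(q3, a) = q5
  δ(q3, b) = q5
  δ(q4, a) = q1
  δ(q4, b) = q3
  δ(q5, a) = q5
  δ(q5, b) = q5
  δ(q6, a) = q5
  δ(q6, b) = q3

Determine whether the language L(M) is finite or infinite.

finite

The useful states (reachable from q0 and able to reach an accepting state) are {q0, q1, q2, q3, q4}.
Restricted to these states the transition graph has no cycle, so every accepting path has bounded length and L is finite.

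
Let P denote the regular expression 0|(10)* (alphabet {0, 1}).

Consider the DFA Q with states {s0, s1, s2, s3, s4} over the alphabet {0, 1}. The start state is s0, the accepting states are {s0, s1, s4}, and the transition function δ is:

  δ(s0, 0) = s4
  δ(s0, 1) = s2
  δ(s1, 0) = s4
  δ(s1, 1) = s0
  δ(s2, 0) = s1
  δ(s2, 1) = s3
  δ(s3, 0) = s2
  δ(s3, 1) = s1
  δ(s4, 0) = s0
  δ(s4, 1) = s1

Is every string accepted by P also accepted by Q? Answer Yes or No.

Yes

Converting the expression P to a DFA (subset construction, then merging equivalent states) gives the minimal DFA with states {p0, p1, p2, p3, p4}, start state p0, accepting states {p0, p1, p4} and transitions p0: 0→p1, 1→p2; p1: 0→p3, 1→p3; p2: 0→p4, 1→p3; p3: 0→p3, 1→p3; p4: 0→p3, 1→p2.
Exploring the product automaton P × Q from the start pair (p0, s0), following both machines on each input symbol, reaches 12 state pairs: (p0, s0), (p1, s4), (p2, s2), (p3, s0), (p3, s1), (p4, s1), (p3, s3), (p3, s4), (p3, s2), (p2, s0), (p4, s4), (p2, s1).
P accepts in {p0, p1, p4} and Q accepts in {s0, s1, s4}. The reachable pairs whose P-component is accepting are (p0, s0), (p1, s4), (p4, s1), (p4, s4); in each of them the Q-component is accepting too, so the product for L(P) \ L(Q) (P-component accepting, Q-component rejecting) has no reachable accepting pair and the difference is empty.
Hence every string in L(P) is also in L(Q).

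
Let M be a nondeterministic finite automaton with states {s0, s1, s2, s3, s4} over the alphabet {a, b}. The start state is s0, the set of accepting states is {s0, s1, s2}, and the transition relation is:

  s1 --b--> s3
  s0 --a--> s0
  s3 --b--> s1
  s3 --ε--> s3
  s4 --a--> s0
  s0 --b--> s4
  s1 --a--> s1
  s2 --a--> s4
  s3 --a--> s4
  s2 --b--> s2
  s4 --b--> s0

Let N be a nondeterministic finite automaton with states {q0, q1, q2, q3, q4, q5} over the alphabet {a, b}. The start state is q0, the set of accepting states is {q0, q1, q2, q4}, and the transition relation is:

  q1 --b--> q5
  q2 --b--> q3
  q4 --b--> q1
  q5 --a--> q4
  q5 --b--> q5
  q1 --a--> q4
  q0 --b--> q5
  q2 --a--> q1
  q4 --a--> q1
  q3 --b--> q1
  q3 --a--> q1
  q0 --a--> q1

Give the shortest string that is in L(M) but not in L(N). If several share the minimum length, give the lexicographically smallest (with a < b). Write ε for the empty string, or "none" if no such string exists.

bb

The string bb is accepted by M but not by N.
No shorter string lies in the difference, and bb is the lexicographically first length-2 string in L(M) \ L(N).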